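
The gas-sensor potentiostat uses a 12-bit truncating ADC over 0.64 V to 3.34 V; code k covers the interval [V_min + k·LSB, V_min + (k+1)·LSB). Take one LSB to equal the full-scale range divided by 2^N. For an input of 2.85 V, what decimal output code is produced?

Range = 3.34 − (0.64) = 2.7 V. LSB = 2.7 V / 2^12 ≈ 0.6592 mV.
(V_in − V_min) × 2^12/range = (2.85 − (0.64)) × 4096/2.7 = 3352.652.
Floor → code = 3352.

3352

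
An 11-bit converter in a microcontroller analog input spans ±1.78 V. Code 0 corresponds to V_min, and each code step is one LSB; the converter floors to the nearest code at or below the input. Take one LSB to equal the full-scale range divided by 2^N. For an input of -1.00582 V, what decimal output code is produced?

Full-scale range = 1.78 V − (-1.78 V) = 3.56 V. LSB = 3.56 V / 2^11 ≈ 1.738 mV.
code = ⌊(V_in − V_min)/LSB⌋ = ⌊(V_in − V_min) × 2^11 / range⌋
     = ⌊(-1.00582 − (-1.78)) × 2048 / 3.56⌋ = ⌊0.77418 × 2048/3.56⌋
     = ⌊445.371⌋ = 445.

445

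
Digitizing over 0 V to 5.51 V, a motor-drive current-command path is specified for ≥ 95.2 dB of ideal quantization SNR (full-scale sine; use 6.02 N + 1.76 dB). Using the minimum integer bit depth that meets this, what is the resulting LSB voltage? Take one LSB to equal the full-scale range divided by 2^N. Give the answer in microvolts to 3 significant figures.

Full-scale range = 5.51 V.
6.02 N + 1.76 ≥ 95.2 gives N ≥ 15.522, so the minimum integer is 16.
Step size = 5.51/65536 V = 84.1 µV.

84.1 µV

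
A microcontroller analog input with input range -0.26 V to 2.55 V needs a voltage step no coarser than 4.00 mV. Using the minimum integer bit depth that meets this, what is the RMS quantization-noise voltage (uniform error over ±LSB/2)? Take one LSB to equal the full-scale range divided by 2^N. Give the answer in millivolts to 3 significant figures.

The full-scale span is 2.55 − (-0.26) = 2.81 V.
Required number of levels: 2.81/4.00 mV = 702.50; smallest N with 2^N ≥ that is 10.
One LSB is 2.81 V / 1024 = 2.7441 mV.
RMS noise = LSB/√12 = 0.792 mV.

0.792 mV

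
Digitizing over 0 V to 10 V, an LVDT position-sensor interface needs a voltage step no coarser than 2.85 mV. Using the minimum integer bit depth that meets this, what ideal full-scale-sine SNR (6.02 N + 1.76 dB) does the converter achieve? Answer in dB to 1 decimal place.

74.0 dB

Full-scale range = 10 V.
Need 2^N ≥ 10 V / 2.85 mV = 3509 → N_min = 12.
SNR = 6.02 × 12 + 1.76 = 74.00 dB.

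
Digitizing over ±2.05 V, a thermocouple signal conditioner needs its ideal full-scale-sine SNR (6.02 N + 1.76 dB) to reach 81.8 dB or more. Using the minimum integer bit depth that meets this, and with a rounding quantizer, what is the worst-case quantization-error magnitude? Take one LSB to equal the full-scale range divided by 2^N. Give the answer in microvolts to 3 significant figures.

125 µV

The full-scale span is 2.05 − (-2.05) = 4.1 V.
6.02 N + 1.76 ≥ 81.8 gives N ≥ 13.296, so the minimum integer is 14.
LSB = 4.1 V ÷ 2^14 = 4.1/16384 V = 250.24 µV.
Max error for round-to-nearest is LSB/2 = 125 µV.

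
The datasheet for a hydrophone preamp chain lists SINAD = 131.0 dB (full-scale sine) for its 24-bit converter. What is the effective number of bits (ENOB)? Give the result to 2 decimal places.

ENOB = (SINAD − 1.76) / 6.02 = (131.0 − 1.76) / 6.02 = 129.24 / 6.02 = 21.4684.

21.47 bits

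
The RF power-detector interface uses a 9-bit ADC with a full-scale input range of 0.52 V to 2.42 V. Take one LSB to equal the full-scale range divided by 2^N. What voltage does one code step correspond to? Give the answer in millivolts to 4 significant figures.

3.711 mV

The full-scale span is 2.42 − (0.52) = 1.9 V.
Number of codes = 2^9 = 512.
One LSB is 1.9 V / 512 = 3.711 mV.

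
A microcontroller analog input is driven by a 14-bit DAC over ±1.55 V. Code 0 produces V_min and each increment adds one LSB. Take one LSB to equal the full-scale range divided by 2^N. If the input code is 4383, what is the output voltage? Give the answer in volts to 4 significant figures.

-0.7207 V

Range = 1.55 − (-1.55) = 3.1 V. LSB = 3.1 V / 2^14.
V_out = V_min + code × LSB = -1.55 V + 4383 × 3.1 V / 16384
      = -1.55 + 0.829303 = -0.720697 V.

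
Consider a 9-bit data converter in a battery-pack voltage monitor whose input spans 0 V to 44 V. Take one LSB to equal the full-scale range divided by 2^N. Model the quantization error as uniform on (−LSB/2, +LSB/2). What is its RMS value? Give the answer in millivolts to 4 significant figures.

Span = 44 V.
LSB = 44 V / 2^9 = 85.9375 mV.
RMS of a uniform error over width LSB is LSB/√12 = 24.81 mV.

24.81 mV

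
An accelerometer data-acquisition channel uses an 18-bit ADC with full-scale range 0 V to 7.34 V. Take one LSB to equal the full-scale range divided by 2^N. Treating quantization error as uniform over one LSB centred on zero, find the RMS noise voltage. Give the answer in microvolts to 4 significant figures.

Full-scale range = 7.34 V.
Step size = 7.34/262144 V = 27.9999 µV.
For a uniform distribution on [−LSB/2, +LSB/2], V_rms = LSB/√12 = 27.9999 µV/3.4641 = 8.083 µV.

8.083 µV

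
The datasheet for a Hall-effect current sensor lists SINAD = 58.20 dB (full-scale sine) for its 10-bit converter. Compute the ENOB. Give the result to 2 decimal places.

(58.20 − 1.76) / 6.02 = 56.44/6.02 = 9.3754 effective bits.

9.38 bits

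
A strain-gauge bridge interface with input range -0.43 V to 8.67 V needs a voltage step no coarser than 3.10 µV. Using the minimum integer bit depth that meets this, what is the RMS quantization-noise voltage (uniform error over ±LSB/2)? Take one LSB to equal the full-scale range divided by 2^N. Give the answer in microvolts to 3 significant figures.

The full-scale span is 8.67 − (-0.43) = 9.1 V.
Required number of levels: 9.1/3.10 µV = 2.9355e6; smallest N with 2^N ≥ that is 22.
One LSB is 9.1 V / 4194304 = 2.1696 µV.
V_rms = LSB/√12 = 0.626 µV.

0.626 µV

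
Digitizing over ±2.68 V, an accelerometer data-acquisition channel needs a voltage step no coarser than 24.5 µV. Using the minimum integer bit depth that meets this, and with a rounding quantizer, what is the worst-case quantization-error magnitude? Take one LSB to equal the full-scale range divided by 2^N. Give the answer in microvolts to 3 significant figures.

The full-scale span is 2.68 − (-2.68) = 5.36 V.
Levels needed ≥ 5.36/24.5 µV = 218800. 2^18 = 262144 suffices, so N_min = 18.
LSB = 5.36 V / 2^18 = 20.447 µV.
Max error for round-to-nearest is LSB/2 = 10.2 µV.

10.2 µV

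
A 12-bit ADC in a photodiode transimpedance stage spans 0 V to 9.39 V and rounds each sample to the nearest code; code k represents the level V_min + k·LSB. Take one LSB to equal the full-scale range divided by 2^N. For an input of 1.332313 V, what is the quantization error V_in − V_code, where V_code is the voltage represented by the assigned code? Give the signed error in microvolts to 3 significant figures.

+382 µV

Full-scale range = 9.39 V. LSB = 9.39 V / 2^12 ≈ 2.292 mV.
(1.332313 − (0)) / LSB = 1.332313 × 4096/9.39 = 581.1666. Nearest integer: k = 581.
Reconstructed level: 0 + 581 × 9.39/4096 V = 1.331931152 V.
Error = V_in − V_code = 1.332313 − (1.331931152) = +382 µV.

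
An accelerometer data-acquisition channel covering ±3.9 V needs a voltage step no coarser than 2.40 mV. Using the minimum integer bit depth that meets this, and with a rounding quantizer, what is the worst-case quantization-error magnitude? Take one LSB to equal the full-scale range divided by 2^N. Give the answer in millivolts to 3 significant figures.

0.952 mV

Full-scale range = 3.9 V − (-3.9 V) = 7.8 V.
7.8 V / 2.40 mV = 3250. Since 2^11 = 2048 and 2^12 = 4096, N = 12.
One LSB is 7.8 V / 4096 = 1.9043 mV.
Half an LSB is 0.952 mV.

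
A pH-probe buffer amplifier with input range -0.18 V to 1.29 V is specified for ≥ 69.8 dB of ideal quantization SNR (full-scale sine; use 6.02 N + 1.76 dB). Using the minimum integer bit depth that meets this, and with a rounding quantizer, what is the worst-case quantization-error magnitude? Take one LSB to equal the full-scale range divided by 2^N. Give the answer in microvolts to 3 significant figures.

Full-scale range = 1.29 V − (-0.18 V) = 1.47 V.
Required N = ⌈(69.8 − 1.76)/6.02⌉ = ⌈11.302⌉ = 12.
LSB = 1.47 V ÷ 2^12 = 1.47/4096 V = 358.89 µV.
|e|_max = LSB/2 = 179 µV.

179 µV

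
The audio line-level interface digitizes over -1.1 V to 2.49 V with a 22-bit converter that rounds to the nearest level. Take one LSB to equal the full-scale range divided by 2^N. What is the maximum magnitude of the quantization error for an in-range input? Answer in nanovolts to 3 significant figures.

428 nV

Span: 2.49 V − (-1.1 V) = 3.59 V.
LSB = 3.59 V ÷ 2^22 = 3.59/4194304 V = 0.85592 µV.
A rounding quantizer has |error| ≤ LSB/2 = 428 nV.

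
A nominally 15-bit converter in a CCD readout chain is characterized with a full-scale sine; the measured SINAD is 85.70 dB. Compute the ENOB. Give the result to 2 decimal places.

ENOB = (85.70 − 1.76)/6.02 = 13.9435 bits.

13.94 bits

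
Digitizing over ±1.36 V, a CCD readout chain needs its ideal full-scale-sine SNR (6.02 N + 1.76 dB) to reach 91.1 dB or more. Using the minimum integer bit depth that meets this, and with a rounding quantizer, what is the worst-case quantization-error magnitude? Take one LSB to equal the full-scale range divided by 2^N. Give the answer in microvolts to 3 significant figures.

The full-scale span is 1.36 − (-1.36) = 2.72 V.
Solving 6.02 N ≥ 91.1 − 1.76: N ≥ 14.841. Round up → N = 15.
One LSB is 2.72 V / 32768 = 83.008 µV.
|e|_max = LSB/2 = 41.5 µV.

41.5 µV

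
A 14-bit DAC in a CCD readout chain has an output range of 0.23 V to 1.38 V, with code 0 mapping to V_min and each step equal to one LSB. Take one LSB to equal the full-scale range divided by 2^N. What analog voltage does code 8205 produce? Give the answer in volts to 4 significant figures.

0.8059 V

The full-scale span is 1.38 − (0.23) = 1.15 V. LSB = 1.15 V / 2^14.
V_out = V_min + code × LSB = 0.23 V + 8205 × 1.15 V / 16384
      = 0.23 V + 0.575912 V = 0.805912 V.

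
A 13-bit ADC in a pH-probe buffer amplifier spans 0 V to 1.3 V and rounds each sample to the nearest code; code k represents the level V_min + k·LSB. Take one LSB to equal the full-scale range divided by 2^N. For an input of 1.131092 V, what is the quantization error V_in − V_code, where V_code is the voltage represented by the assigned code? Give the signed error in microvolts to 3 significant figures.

−60.3 µV

Range is 1.3 V. LSB = 1.3 V / 2^13 ≈ 158.7 µV.
Position in LSBs: (1.131092 − (0)) × 8192/1.3 = 7127.6197; rounding gives k = 7128.
V_code = 0 + (7128/8192) × 1.3 = 1.131152344 V.
V_in − V_code = 1.131092 − (1.131152344) = −60.3 µV.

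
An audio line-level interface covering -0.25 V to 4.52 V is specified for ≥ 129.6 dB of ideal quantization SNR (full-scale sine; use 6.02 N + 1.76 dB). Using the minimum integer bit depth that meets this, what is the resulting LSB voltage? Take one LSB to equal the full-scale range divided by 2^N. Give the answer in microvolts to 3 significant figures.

1.14 µV

Range = 4.52 − (-0.25) = 4.77 V.
6.02 N + 1.76 ≥ 129.6 gives N ≥ 21.236, so the minimum integer is 22.
LSB = 4.77 V ÷ 2^22 = 4.77/4194304 V = 1.14 µV.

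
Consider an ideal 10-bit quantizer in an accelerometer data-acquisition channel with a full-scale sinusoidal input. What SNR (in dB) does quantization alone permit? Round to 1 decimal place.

SNR = 6.02·10 + 1.76 = 61.96 dB.

62.0 dB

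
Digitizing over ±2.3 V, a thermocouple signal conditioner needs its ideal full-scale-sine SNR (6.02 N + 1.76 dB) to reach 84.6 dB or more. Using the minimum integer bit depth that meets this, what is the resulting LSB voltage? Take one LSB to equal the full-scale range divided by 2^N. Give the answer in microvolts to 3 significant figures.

281 µV

Full-scale range = 2.3 V − (-2.3 V) = 4.6 V.
Solving 6.02 N ≥ 84.6 − 1.76: N ≥ 13.761. Round up → N = 14.
LSB = 4.6 V / 2^14 = 281 µV.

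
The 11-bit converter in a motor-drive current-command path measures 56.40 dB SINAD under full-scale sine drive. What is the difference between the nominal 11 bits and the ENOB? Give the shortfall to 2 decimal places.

N_eff = (56.40 − 1.76)/6.02 = 9.0764 bits.
11 − 9.0764 = 1.92 bits below nominal.

1.92 bits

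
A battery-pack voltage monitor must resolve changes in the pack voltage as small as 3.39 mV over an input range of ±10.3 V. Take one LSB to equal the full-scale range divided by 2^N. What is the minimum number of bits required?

Span: 10.3 V − (-10.3 V) = 20.6 V.
Need 2^N ≥ 20.6 V / 3.39 mV = 6077 → N_min = 13.

13 bits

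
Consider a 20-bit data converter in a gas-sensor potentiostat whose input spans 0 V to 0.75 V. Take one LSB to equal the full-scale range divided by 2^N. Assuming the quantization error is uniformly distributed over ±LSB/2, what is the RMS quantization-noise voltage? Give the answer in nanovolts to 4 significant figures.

206.5 nV

Range is 0.75 V.
Step size = 0.75/1048576 V = 0.715256 µV.
For a uniform distribution on [−LSB/2, +LSB/2], V_rms = LSB/√12 = 0.715256 µV/3.4641 = 206.5 nV.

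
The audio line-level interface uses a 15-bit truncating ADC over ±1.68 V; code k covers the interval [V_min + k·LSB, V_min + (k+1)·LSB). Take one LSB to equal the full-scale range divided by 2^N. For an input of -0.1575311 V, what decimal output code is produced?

Full-scale range = 1.68 V − (-1.68 V) = 3.36 V. LSB = 3.36 V / 2^15 ≈ 102.5 µV.
code = ⌊(V_in − V_min)/LSB⌋ = ⌊(V_in − V_min) × 2^15 / range⌋
     = ⌊(-0.1575311 − (-1.68)) × 32768 / 3.36⌋ = ⌊1.5224689 × 32768/3.36⌋
     = ⌊14847.697⌋ = 14847.

14847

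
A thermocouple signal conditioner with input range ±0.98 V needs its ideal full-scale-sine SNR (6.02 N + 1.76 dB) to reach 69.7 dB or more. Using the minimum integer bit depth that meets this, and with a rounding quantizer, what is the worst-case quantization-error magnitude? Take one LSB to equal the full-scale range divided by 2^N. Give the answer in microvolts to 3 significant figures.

The full-scale span is 0.98 − (-0.98) = 1.96 V.
Required N = ⌈(69.7 − 1.76)/6.02⌉ = ⌈11.286⌉ = 12.
LSB = 1.96 V / 2^12 = 478.52 µV.
Max error for round-to-nearest is LSB/2 = 239 µV.

239 µV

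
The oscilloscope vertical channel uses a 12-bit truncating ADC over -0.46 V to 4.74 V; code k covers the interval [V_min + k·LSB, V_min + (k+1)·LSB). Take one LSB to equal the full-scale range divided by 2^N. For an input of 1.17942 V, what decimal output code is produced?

The full-scale span is 4.74 − (-0.46) = 5.2 V. LSB = 5.2 V / 2^12 ≈ 1.270 mV.
V_in − V_min = 1.17942 − (-0.46) = 1.63942 V.
Divide by LSB: 1.63942 × 4096/5.2 = 1291.3585.
Truncating gives code 1291.

1291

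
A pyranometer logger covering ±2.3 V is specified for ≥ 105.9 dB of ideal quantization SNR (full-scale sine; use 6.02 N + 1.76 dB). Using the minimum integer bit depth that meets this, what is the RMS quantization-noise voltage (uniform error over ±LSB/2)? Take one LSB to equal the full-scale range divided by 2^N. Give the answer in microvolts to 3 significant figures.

Range = 2.3 − (-2.3) = 4.6 V.
6.02 N + 1.76 ≥ 105.9 gives N ≥ 17.299, so the minimum integer is 18.
LSB = 4.6 V ÷ 2^18 = 4.6/262144 V = 17.548 µV.
RMS noise = LSB/√12 = 5.07 µV.

5.07 µV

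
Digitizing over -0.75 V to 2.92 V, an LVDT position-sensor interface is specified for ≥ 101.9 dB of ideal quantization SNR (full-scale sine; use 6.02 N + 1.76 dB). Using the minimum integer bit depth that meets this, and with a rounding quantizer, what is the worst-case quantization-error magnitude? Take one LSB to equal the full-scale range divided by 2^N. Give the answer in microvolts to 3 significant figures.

Full-scale range = 2.92 V − (-0.75 V) = 3.67 V.
Required N = ⌈(101.9 − 1.76)/6.02⌉ = ⌈16.635⌉ = 17.
One LSB is 3.67 V / 131072 = 28.000 µV.
Half an LSB is 14.0 µV.

14.0 µV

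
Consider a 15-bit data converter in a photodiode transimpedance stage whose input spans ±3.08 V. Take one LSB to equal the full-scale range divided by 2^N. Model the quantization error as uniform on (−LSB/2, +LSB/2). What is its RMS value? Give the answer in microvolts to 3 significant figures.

54.3 µV

Range = 3.08 − (-3.08) = 6.16 V.
One LSB is 6.16 V / 32768 = 187.99 µV.
σ_q = LSB/√12 = 187.99 µV/3.4641 = 54.3 µV.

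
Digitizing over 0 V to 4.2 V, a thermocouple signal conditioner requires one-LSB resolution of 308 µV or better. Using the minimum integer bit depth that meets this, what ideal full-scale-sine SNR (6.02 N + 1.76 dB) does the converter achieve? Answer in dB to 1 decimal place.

Range is 4.2 V.
Need 2^N ≥ 4.2 V / 308 µV = 13640 → N_min = 14.
Ideal SNR at N = 14: 6.02·14 + 1.76 = 86.0 dB.

86.0 dB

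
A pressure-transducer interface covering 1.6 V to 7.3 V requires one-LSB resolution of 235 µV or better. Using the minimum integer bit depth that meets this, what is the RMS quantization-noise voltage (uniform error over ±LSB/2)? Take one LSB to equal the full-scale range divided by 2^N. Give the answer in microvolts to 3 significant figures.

50.2 µV

Full-scale range = 7.3 V − (1.6 V) = 5.7 V.
5.7 V / 235 µV = 24260. Since 2^14 = 16384 and 2^15 = 32768, N = 15.
LSB = 5.7 V / 2^15 = 173.95 µV.
σ_q = LSB/√12 = 173.95 µV/3.4641 = 50.2 µV.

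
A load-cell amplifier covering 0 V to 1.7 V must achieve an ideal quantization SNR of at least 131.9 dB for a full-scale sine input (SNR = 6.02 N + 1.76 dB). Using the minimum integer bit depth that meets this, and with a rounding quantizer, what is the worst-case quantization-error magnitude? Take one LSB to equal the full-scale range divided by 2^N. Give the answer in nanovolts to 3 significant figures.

Span = 1.7 V.
Solving 6.02 N ≥ 131.9 − 1.76: N ≥ 21.618. Round up → N = 22.
LSB = 1.7 V / 2^22 = 405.31 nV.
Half an LSB is 203 nV.

203 nV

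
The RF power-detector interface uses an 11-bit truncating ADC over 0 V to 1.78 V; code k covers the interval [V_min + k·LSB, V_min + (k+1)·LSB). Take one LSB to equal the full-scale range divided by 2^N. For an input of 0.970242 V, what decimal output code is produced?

1116

V_FS = 1.78 V. LSB = 1.78 V / 2^11 ≈ 0.8691 mV.
code = ⌊(V_in − V_min)/LSB⌋ = ⌊(V_in − V_min) × 2^11 / range⌋
     = ⌊(0.970242 − (0)) × 2048 / 1.78⌋ = ⌊0.970242 × 2048/1.78⌋
     = ⌊1116.323⌋ = 1116.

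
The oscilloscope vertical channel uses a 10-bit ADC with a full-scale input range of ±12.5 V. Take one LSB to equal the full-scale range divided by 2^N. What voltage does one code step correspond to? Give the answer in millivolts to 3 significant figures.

The full-scale span is 12.5 − (-12.5) = 25 V.
2^10 = 1024 levels.
LSB = 25 V ÷ 2^10 = 25/1024 V = 24.4 mV.

24.4 mV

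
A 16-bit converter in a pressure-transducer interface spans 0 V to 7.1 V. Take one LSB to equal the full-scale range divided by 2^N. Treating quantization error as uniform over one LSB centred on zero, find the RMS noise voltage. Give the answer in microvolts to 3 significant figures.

31.3 µV

Full-scale range = 7.1 V.
Step size = 7.1/65536 V = 108.34 µV.
RMS of a uniform error over width LSB is LSB/√12 = 31.3 µV.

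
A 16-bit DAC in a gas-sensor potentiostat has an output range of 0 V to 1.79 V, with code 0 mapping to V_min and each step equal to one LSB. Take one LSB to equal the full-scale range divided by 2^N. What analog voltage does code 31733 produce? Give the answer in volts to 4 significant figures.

Range is 1.79 V. LSB = 1.79 V / 2^16.
V_out = 0 + 31733 × (1.79/65536) V
      = 0 V + 0.866731 V = 0.866731 V.

0.8667 V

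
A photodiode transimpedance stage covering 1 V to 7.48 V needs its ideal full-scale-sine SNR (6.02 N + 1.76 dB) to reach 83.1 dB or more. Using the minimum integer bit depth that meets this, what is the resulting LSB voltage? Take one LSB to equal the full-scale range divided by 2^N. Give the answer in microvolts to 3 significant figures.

Span: 7.48 V − (1 V) = 6.48 V.
Required N = ⌈(83.1 − 1.76)/6.02⌉ = ⌈13.512⌉ = 14.
One LSB is 6.48 V / 16384 = 396 µV.

396 µV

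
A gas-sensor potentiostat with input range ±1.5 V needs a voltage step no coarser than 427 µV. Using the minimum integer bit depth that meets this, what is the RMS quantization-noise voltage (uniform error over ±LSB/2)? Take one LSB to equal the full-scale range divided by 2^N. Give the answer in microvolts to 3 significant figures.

106 µV

The full-scale span is 1.5 − (-1.5) = 3 V.
Need 2^N ≥ 3 V / 427 µV = 7026 → N_min = 13.
LSB = 3 V / 2^13 = 366.21 µV.
RMS noise = LSB/√12 = 106 µV.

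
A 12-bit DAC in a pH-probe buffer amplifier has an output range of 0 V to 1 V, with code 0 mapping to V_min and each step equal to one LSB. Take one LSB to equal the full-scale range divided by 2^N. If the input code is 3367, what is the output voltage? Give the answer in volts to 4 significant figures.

Full-scale range = 1 V. LSB = 1 V / 2^12.
V_out = V_min + code × LSB = 0 V + 3367 × 1 V / 4096
      = 0 V + 0.822021 V = 0.822021 V.

0.8220 V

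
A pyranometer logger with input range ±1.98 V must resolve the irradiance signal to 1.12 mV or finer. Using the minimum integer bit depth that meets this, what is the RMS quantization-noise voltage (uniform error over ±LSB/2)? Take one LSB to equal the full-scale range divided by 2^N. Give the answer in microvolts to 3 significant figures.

279 µV

Range = 1.98 − (-1.98) = 3.96 V.
Required number of levels: 3.96/1.12 mV = 3535.7; smallest N with 2^N ≥ that is 12.
One LSB is 3.96 V / 4096 = 0.96680 mV.
RMS noise = LSB/√12 = 279 µV.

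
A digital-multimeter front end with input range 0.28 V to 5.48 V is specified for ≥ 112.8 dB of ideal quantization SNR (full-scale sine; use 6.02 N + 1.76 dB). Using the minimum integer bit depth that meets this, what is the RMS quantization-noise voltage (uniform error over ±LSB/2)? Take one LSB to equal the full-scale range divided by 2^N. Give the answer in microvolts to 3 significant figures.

2.86 µV

Span: 5.48 V − (0.28 V) = 5.2 V.
6.02 N + 1.76 ≥ 112.8 gives N ≥ 18.445, so the minimum integer is 19.
Step size = 5.2/524288 V = 9.9182 µV.
σ_q = LSB/√12 = 9.9182 µV/3.4641 = 2.86 µV.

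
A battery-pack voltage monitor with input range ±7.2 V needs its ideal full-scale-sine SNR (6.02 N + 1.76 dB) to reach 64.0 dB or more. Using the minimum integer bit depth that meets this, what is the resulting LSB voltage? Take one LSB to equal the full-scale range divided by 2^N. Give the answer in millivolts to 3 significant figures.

Full-scale range = 7.2 V − (-7.2 V) = 14.4 V.
Solving 6.02 N ≥ 64.0 − 1.76: N ≥ 10.339. Round up → N = 11.
LSB = 14.4 V ÷ 2^11 = 14.4/2048 V = 7.03 mV.

7.03 mV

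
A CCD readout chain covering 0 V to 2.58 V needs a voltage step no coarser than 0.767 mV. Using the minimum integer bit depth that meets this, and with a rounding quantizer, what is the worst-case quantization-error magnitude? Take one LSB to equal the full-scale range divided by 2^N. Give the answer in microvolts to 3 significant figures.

Span = 2.58 V.
Required number of levels: 2.58/0.767 mV = 3363.8; smallest N with 2^N ≥ that is 12.
Step size = 2.58/4096 V = 0.62988 mV.
Half an LSB is 315 µV.

315 µV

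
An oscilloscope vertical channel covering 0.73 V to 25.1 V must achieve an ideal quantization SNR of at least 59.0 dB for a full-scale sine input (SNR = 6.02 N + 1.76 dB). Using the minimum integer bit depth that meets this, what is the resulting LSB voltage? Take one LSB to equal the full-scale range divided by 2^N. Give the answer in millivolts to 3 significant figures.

The full-scale span is 25.1 − (0.73) = 24.37 V.
6.02 N + 1.76 ≥ 59.0 gives N ≥ 9.508, so the minimum integer is 10.
LSB = 24.37 V / 2^10 = 23.8 mV.

23.8 mV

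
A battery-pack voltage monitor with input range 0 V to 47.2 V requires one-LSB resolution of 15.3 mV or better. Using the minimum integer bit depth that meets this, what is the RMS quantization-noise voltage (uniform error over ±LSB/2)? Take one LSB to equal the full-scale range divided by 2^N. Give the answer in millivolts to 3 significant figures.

Range is 47.2 V.
Need 2^N ≥ 47.2 V / 15.3 mV = 3085 → N_min = 12.
LSB = 47.2 V / 2^12 = 11.523 mV.
RMS noise = LSB/√12 = 3.33 mV.

3.33 mV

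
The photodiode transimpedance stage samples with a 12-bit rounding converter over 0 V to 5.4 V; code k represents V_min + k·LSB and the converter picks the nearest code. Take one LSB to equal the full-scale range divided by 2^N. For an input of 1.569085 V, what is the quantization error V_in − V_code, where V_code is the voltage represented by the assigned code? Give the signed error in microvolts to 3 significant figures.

+237 µV

Full-scale range = 5.4 V. LSB = 5.4 V / 2^12 ≈ 1.318 mV.
(1.569085 − (0)) / LSB = 1.569085 × 4096/5.4 = 1190.1800. Nearest integer: k = 1190.
V_code = V_min + k × range/2^12 = 0 + 1190 × 5.4/4096 = 1.568847656 V.
Error = V_in − V_code = 1.569085 − (1.568847656) = +237 µV.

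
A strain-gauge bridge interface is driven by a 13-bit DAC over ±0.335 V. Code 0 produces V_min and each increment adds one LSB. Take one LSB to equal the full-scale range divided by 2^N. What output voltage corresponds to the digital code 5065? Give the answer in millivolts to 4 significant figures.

79.25 mV

The full-scale span is 0.335 − (-0.335) = 0.67 V. LSB = 0.67 V / 2^13.
Output = V_min + (5065/8192) × range = -0.335 + 0.618286 × 0.67 V
      = -0.335 V + 0.414252 V = 0.0792517 V.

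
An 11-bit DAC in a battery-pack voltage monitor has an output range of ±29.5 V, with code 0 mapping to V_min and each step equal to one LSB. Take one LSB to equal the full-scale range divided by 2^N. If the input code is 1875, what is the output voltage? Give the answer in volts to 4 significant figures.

24.52 V

Span: 29.5 V − (-29.5 V) = 59 V. LSB = 59 V / 2^11.
V_out = V_min + code × LSB = -29.5 V + 1875 × 59 V / 2048
      = -29.5 V + 54.0161 V = 24.5161 V.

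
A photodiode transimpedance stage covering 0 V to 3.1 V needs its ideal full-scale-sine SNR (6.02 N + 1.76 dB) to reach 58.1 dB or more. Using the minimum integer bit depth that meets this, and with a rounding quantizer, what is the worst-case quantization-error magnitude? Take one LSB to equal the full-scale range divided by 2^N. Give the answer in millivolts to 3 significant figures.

Full-scale range = 3.1 V.
6.02 N + 1.76 ≥ 58.1 gives N ≥ 9.359, so the minimum integer is 10.
LSB = 3.1 V / 2^10 = 3.0273 mV.
|e|_max = LSB/2 = 1.51 mV.

1.51 mV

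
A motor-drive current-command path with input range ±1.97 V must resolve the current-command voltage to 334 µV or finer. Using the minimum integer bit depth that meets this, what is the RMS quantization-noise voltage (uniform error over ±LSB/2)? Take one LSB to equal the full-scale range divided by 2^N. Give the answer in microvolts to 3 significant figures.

69.4 µV

Full-scale range = 1.97 V − (-1.97 V) = 3.94 V.
3.94 V / 334 µV = 11800. Since 2^13 = 8192 and 2^14 = 16384, N = 14.
Step size = 3.94/16384 V = 240.48 µV.
σ_q = LSB/√12 = 240.48 µV/3.4641 = 69.4 µV.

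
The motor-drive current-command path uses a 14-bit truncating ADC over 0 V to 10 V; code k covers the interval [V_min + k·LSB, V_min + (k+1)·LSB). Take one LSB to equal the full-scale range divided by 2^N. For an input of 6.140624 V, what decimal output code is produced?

Full-scale range = 10 V. LSB = 10 V / 2^14 ≈ 0.6104 mV.
(V_in − V_min) × 2^14/range = (6.140624 − (0)) × 16384/10 = 10060.798.
Floor → code = 10060.

10060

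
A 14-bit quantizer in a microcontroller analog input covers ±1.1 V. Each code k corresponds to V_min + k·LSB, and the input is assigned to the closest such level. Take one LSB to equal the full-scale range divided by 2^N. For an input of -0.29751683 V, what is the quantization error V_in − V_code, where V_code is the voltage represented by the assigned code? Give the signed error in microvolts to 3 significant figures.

+41.8 µV

Full-scale range = 1.1 V − (-1.1 V) = 2.2 V. LSB = 2.2 V / 2^14 ≈ 134.3 µV.
Position in LSBs: (-0.29751683 − (-1.1)) × 16384/2.2 = 5976.3110; rounding gives k = 5976.
V_code = V_min + k × range/2^14 = -1.1 + 5976 × 2.2/16384 = -0.29755859375 V.
e = -0.29751683 − (-0.29755859375) = +41.8 µV.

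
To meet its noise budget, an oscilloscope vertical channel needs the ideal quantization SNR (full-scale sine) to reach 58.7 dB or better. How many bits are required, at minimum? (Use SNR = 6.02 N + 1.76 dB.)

10 bits

Solving 6.02 N ≥ 58.7 − 1.76: N ≥ 9.458. Round up → N = 10.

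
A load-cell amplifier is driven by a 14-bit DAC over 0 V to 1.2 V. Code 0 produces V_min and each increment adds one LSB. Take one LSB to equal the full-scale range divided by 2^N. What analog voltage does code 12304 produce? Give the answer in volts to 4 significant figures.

0.9012 V

Range is 1.2 V. LSB = 1.2 V / 2^14.
V_out = 0 + 12304 × (1.2/16384) V
      = 0 + 0.901172 = 0.901172 V.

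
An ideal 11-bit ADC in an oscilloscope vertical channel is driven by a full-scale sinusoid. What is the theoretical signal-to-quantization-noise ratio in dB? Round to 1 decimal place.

6.02(11) + 1.76 = 66.22 + 1.76 = 67.98 dB.

68.0 dB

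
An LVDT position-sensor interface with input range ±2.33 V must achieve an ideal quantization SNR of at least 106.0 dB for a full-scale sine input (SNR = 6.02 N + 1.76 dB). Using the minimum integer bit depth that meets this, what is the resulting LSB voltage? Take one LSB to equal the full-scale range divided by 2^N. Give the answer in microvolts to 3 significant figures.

Range = 2.33 − (-2.33) = 4.66 V.
6.02 N + 1.76 ≥ 106.0 gives N ≥ 17.316, so the minimum integer is 18.
LSB = 4.66 V ÷ 2^18 = 4.66/262144 V = 17.8 µV.

17.8 µV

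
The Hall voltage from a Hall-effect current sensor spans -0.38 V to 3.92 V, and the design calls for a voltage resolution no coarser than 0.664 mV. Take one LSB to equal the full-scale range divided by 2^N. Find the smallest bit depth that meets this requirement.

13 bits

The full-scale span is 3.92 − (-0.38) = 4.3 V.
Required number of levels: 4.3/0.664 mV = 6475.9; smallest N with 2^N ≥ that is 13.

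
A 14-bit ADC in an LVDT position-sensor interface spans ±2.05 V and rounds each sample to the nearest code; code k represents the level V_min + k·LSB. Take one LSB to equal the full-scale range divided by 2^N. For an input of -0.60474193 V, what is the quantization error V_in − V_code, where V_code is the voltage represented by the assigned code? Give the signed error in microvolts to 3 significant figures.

The full-scale span is 2.05 − (-2.05) = 4.1 V. LSB = 4.1 V / 2^14 ≈ 250.2 µV.
Position in LSBs: (-0.60474193 − (-2.05)) × 16384/4.1 = 5775.3922; rounding gives k = 5775.
Reconstructed level: -2.05 + 5775 × 4.1/16384 V = -0.60484008789 V.
V_in − V_code = -0.60474193 − (-0.60484008789) = +98.2 µV.

+98.2 µV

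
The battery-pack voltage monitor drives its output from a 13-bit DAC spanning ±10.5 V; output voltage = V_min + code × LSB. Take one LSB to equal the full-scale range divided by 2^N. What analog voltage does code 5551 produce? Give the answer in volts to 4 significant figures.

The full-scale span is 10.5 − (-10.5) = 21 V. LSB = 21 V / 2^13.
V_out = V_min + code × LSB = -10.5 V + 5551 × 21 V / 8192
      = -10.5 + 14.2299 = 3.72986 V.

3.730 V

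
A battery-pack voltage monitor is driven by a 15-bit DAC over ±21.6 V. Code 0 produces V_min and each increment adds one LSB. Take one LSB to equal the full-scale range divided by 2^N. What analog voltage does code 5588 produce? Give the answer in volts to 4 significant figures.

Span: 21.6 V − (-21.6 V) = 43.2 V. LSB = 43.2 V / 2^15.
V_out = -21.6 + 5588 × (43.2/32768) V
      = -21.6 V + 7.36699 V = -14.2330 V.

-14.23 V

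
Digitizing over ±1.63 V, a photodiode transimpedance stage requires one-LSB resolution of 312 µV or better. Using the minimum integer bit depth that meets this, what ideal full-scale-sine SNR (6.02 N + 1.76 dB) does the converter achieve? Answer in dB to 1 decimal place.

86.0 dB

Range = 1.63 − (-1.63) = 3.26 V.
Required number of levels: 3.26/312 µV = 10449; smallest N with 2^N ≥ that is 14.
6.02(14) + 1.76 = 86.04 dB.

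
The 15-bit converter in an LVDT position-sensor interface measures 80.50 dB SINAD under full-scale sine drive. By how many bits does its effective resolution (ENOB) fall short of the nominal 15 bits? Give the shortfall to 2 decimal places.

N_eff = (80.50 − 1.76)/6.02 = 13.0797 bits.
Lost resolution: 15 − 13.0797 = 1.9203 bits.

1.92 bits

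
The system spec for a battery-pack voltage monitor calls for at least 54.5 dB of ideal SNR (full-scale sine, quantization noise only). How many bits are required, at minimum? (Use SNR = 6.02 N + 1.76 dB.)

6.02 N + 1.76 ≥ 54.5 gives N ≥ 8.761, so the minimum integer is 9.

9 bits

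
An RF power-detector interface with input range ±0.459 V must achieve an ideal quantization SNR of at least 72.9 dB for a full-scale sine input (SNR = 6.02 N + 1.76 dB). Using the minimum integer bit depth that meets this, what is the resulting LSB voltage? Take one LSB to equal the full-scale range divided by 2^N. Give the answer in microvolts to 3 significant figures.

224 µV

Full-scale range = 0.459 V − (-0.459 V) = 0.918 V.
Required N = ⌈(72.9 − 1.76)/6.02⌉ = ⌈11.817⌉ = 12.
LSB = 0.918 V ÷ 2^12 = 0.918/4096 V = 224 µV.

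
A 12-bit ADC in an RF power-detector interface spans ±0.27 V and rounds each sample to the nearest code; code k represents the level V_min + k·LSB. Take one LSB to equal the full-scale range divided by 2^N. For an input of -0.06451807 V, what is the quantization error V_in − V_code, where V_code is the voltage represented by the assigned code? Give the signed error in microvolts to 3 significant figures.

−50.3 µV

Full-scale range = 0.27 V − (-0.27 V) = 0.54 V. LSB = 0.54 V / 2^12 ≈ 131.8 µV.
Position in LSBs: (-0.06451807 − (-0.27)) × 4096/0.54 = 1558.6185; rounding gives k = 1559.
Reconstructed level: -0.27 + 1559 × 0.54/4096 V = -0.06446777344 V.
V_in − V_code = -0.06451807 − (-0.06446777344) = −50.3 µV.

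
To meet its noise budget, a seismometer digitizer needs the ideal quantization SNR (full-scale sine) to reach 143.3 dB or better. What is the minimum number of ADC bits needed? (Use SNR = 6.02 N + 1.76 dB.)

Solving 6.02 N ≥ 143.3 − 1.76: N ≥ 23.512. Round up → N = 24.

24 bits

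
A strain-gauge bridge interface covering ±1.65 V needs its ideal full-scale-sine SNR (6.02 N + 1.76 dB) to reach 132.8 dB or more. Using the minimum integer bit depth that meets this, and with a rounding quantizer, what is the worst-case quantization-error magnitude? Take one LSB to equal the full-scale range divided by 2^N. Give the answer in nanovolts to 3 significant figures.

Full-scale range = 1.65 V − (-1.65 V) = 3.3 V.
Required N = ⌈(132.8 − 1.76)/6.02⌉ = ⌈21.767⌉ = 22.
LSB = 3.3 V / 2^22 = 0.78678 µV.
Max error for round-to-nearest is LSB/2 = 393 nV.

393 nV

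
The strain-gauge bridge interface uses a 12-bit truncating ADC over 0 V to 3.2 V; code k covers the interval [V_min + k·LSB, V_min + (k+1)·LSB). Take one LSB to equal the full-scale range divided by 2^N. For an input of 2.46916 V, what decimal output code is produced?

3160

Range is 3.2 V. LSB = 3.2 V / 2^12 ≈ 0.7812 mV.
(V_in − V_min) × 2^12/range = (2.46916 − (0)) × 4096/3.2 = 3160.525.
Floor → code = 3160.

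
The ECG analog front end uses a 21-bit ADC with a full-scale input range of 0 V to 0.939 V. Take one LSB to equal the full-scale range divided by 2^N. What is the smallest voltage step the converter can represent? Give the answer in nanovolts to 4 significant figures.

Range is 0.939 V.
2^21 = 2097152 levels.
One LSB is 0.939 V / 2097152 = 447.8 nV.

447.8 nV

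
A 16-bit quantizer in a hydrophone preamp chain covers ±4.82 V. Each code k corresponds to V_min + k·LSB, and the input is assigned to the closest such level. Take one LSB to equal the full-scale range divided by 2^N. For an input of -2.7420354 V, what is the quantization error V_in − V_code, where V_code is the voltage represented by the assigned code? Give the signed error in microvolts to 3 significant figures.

Range = 4.82 − (-4.82) = 9.64 V. LSB = 9.64 V / 2^16 ≈ 147.1 µV.
(V_in − V_min)/LSB = (-2.7420354 − (-4.82)) × 65536/9.64 = 14126.7104 → nearest code k = 14127.
Reconstructed level: -4.82 + 14127 × 9.64/65536 V = -2.7419927979 V.
V_in − V_code = -2.7420354 − (-2.7419927979) = −42.6 µV.

−42.6 µV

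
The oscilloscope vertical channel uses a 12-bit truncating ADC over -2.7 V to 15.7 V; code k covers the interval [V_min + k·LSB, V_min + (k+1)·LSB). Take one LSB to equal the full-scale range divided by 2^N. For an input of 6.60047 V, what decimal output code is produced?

The full-scale span is 15.7 − (-2.7) = 18.4 V. LSB = 18.4 V / 2^12 ≈ 4.492 mV.
code = ⌊(V_in − V_min)/LSB⌋ = ⌊(V_in − V_min) × 2^12 / range⌋
     = ⌊(6.60047 − (-2.7)) × 4096 / 18.4⌋ = ⌊9.30047 × 4096/18.4⌋
     = ⌊2070.365⌋ = 2070.

2070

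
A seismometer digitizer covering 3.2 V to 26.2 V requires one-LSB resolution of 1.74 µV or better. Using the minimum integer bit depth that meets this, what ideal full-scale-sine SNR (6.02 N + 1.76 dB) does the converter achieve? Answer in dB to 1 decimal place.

146.2 dB

Full-scale range = 26.2 V − (3.2 V) = 23 V.
23 V / 1.74 µV = 1.322e7. Since 2^23 = 8388608 and 2^24 = 16777216, N = 24.
6.02(24) + 1.76 = 146.24 dB.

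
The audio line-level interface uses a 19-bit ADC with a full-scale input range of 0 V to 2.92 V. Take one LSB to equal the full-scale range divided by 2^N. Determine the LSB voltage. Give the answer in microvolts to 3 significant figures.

5.57 µV

V_FS = 2.92 V.
2^19 = 524288 levels.
LSB = 2.92 V ÷ 2^19 = 2.92/524288 V = 5.57 µV.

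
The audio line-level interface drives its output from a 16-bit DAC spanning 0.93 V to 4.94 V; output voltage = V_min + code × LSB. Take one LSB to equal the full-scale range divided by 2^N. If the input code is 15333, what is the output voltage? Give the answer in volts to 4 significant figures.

1.868 V

Full-scale range = 4.94 V − (0.93 V) = 4.01 V. LSB = 4.01 V / 2^16.
V_out = 0.93 + 15333 × (4.01/65536) V
      = 0.93 V + 0.938192 V = 1.86819 V.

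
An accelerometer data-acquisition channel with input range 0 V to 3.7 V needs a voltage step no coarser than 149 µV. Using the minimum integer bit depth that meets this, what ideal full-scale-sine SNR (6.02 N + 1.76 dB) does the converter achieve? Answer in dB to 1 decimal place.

Full-scale range = 3.7 V.
Levels needed ≥ 3.7/149 µV = 24830. 2^15 = 32768 suffices, so N_min = 15.
Ideal SNR at N = 15: 6.02·15 + 1.76 = 92.1 dB.

92.1 dB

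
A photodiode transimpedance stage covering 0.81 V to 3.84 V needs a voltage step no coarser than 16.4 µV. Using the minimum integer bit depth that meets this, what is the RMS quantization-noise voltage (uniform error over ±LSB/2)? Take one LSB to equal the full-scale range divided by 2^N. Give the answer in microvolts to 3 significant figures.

The full-scale span is 3.84 − (0.81) = 3.03 V.
3.03 V / 16.4 µV = 184800. Since 2^17 = 131072 and 2^18 = 262144, N = 18.
Step size = 3.03/262144 V = 11.559 µV.
RMS noise = LSB/√12 = 3.34 µV.

3.34 µV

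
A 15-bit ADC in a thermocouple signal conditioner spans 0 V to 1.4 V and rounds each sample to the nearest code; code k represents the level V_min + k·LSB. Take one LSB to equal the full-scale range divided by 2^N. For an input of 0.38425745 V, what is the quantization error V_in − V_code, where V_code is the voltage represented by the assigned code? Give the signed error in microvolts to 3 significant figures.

−7.69 µV

Full-scale range = 1.4 V. LSB = 1.4 V / 2^15 ≈ 42.72 µV.
Position in LSBs: (0.38425745 − (0)) × 32768/1.4 = 8993.8201; rounding gives k = 8994.
Reconstructed level: 0 + 8994 × 1.4/32768 V = 0.38426513672 V.
Error = V_in − V_code = 0.38425745 − (0.38426513672) = −7.69 µV.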